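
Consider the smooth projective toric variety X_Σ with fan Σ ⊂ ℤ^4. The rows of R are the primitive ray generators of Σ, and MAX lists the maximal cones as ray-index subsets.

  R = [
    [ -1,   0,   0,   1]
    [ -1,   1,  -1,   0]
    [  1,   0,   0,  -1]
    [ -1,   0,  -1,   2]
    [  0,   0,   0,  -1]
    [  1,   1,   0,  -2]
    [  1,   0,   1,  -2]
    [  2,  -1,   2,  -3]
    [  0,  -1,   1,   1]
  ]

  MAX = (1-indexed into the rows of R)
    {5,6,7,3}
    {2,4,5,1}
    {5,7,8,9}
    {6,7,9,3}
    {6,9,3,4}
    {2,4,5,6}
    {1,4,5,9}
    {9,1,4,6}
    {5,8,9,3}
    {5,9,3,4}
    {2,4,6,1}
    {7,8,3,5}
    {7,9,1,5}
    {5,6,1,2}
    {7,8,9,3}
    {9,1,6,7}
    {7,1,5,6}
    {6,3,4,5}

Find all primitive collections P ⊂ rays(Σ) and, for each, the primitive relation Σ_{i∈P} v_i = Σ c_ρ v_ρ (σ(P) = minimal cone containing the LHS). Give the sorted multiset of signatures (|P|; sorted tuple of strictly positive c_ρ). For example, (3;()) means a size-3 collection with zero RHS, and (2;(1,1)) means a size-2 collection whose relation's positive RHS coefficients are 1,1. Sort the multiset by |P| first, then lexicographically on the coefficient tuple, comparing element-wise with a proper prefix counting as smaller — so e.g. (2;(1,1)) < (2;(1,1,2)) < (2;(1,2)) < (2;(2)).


Primitive collections (12):

  P = {1,3}:  v_{1} + v_{3} = 0  so sig = (2;())
  P = {4,7}:  v_{4} + v_{7} = 0  so sig = (2;())
  P = {2,9}:  v_{2} + v_{9} = v_{1}  so sig = (2;(1))
  P = {2,8}:  v_{2} + v_{8} = v_{5} + v_{7}  so sig = (2;(1,1))
  P = {1,8}:  v_{1} + v_{8} = v_{5} + v_{7} + v_{9}  so sig = (2;(1,1,1))
  P = {2,3}:  v_{2} + v_{3} = v_{4} + v_{5} + v_{6}  so sig = (2;(1,1,1))
  P = {2,7}:  v_{2} + v_{7} = v_{1} + v_{5} + v_{6}  so sig = (2;(1,1,1))
  P = {4,8}:  v_{4} + v_{8} = v_{3} + v_{5} + v_{9}  so sig = (2;(1,1,1))
  P = {6,8}:  v_{6} + v_{8} = v_{3} + 2·v_{7}  so sig = (2;(1,2))
  P = {5,6,9}:  v_{5} + v_{6} + v_{9} = v_{7}  so sig = (3;(1))
  P = {1,4,5,6}:  v_{1} + v_{4} + v_{5} + v_{6} = v_{2}  so sig = (4;(1))
  P = {3,5,7,9}:  v_{3} + v_{5} + v_{7} + v_{9} = v_{8}  so sig = (4;(1))

Sorted signature multiset PRS(X):
    |P|=2: 9 collections, coeffs (), (), (1), (1,1), (1,1,1), (1,1,1), (1,1,1), (1,1,1), (1,2)
    |P|=3: 1 collection, coeffs (1)
    |P|=4: 2 collections, coeffs (1), (1)


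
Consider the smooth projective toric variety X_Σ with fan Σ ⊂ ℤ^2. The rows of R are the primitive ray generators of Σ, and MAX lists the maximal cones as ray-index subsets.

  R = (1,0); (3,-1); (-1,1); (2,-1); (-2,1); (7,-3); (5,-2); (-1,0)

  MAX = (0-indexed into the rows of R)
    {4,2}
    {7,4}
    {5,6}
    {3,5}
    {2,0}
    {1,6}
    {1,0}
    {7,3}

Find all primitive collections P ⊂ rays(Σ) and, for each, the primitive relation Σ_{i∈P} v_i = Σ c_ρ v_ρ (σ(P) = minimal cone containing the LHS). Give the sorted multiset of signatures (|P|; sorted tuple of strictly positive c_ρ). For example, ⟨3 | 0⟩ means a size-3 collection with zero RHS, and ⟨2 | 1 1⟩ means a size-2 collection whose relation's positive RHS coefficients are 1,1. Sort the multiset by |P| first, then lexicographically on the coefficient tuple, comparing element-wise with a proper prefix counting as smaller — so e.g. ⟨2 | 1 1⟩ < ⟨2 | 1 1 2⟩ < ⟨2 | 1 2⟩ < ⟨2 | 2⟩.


Δ(Σ) — 8 vertices, 20 min non-faces:

  • {0,7}:  v_{0} + v_{7} = 0  ⟹  sig = ⟨2 | 0⟩
  • {3,4}:  v_{3} + v_{4} = 0  ⟹  sig = ⟨2 | 0⟩
  • {0,3}:  v_{0} + v_{3} = v_{1}  ⟹  sig = ⟨2 | 1⟩
  • {0,4}:  v_{0} + v_{4} = v_{2}  ⟹  sig = ⟨2 | 1⟩
  • {1,3}:  v_{1} + v_{3} = v_{6}  ⟹  sig = ⟨2 | 1⟩
  • {1,4}:  v_{1} + v_{4} = v_{0}  ⟹  sig = ⟨2 | 1⟩
  • {1,7}:  v_{1} + v_{7} = v_{3}  ⟹  sig = ⟨2 | 1⟩
  • {2,3}:  v_{2} + v_{3} = v_{0}  ⟹  sig = ⟨2 | 1⟩
  • {2,7}:  v_{2} + v_{7} = v_{4}  ⟹  sig = ⟨2 | 1⟩
  • {3,6}:  v_{3} + v_{6} = v_{5}  ⟹  sig = ⟨2 | 1⟩
  • {4,5}:  v_{4} + v_{5} = v_{6}  ⟹  sig = ⟨2 | 1⟩
  • {4,6}:  v_{4} + v_{6} = v_{1}  ⟹  sig = ⟨2 | 1⟩
  • {0,5}:  v_{0} + v_{5} = v_{1} + v_{6}  ⟹  sig = ⟨2 | 1 1⟩
  • {2,6}:  v_{2} + v_{6} = v_{0} + v_{1}  ⟹  sig = ⟨2 | 1 1⟩
  • {0,6}:  v_{0} + v_{6} = 2·v_{1}  ⟹  sig = ⟨2 | 2⟩
  • {1,2}:  v_{1} + v_{2} = 2·v_{0}  ⟹  sig = ⟨2 | 2⟩
  • {1,5}:  v_{1} + v_{5} = 2·v_{6}  ⟹  sig = ⟨2 | 2⟩
  • {2,5}:  v_{2} + v_{5} = 2·v_{1}  ⟹  sig = ⟨2 | 2⟩
  • {6,7}:  v_{6} + v_{7} = 2·v_{3}  ⟹  sig = ⟨2 | 2⟩
  • {5,7}:  v_{5} + v_{7} = 3·v_{3}  ⟹  sig = ⟨2 | 3⟩

so the primitive-relation signature multiset is
    |P|=2: 20 collections, coeffs (), (), (1), (1), (1), (1), (1), (1), (1), (1), (1), (1), (1,1), (1,1), (2), (2), (2), (2), (2), (3)


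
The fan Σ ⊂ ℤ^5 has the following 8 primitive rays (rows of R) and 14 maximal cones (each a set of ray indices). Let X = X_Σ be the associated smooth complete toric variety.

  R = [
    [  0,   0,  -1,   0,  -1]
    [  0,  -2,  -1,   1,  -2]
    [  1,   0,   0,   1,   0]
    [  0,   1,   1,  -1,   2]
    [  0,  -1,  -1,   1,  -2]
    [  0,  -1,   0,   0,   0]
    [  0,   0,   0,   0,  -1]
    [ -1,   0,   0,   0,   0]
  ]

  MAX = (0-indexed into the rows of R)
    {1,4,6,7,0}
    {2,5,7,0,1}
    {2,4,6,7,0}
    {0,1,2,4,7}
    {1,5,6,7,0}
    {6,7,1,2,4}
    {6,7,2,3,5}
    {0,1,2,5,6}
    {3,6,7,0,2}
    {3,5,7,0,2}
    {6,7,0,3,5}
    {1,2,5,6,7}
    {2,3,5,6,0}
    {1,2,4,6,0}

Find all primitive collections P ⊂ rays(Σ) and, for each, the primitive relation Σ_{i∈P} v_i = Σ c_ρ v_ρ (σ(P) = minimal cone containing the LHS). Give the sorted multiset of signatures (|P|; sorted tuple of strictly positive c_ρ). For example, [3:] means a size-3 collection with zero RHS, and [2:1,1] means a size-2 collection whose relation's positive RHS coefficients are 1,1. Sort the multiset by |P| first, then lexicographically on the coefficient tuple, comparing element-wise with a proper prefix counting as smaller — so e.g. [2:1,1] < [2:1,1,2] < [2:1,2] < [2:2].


Minimal non-faces — 5 found among 8 rays, 14 max cones:

  {3,4}:  v_{3} + v_{4} = 0  ⟹  sig = [2:]
  {1,3}:  v_{1} + v_{3} = v_{5}  ⟹  sig = [2:1]
  {4,5}:  v_{4} + v_{5} = v_{1}  ⟹  sig = [2:1]
  {0,2,5,6,7}:  v_{0} + v_{2} + v_{5} + v_{6} + v_{7} = v_{4}  ⟹  sig = [5:1]
  {0,1,2,6,7}:  v_{0} + v_{1} + v_{2} + v_{6} + v_{7} = 2·v_{4}  ⟹  sig = [5:2]

Sorted signature multiset PRS(X):
{ [2:],  [2:1] ×2,  [5:1],  [5:2] }


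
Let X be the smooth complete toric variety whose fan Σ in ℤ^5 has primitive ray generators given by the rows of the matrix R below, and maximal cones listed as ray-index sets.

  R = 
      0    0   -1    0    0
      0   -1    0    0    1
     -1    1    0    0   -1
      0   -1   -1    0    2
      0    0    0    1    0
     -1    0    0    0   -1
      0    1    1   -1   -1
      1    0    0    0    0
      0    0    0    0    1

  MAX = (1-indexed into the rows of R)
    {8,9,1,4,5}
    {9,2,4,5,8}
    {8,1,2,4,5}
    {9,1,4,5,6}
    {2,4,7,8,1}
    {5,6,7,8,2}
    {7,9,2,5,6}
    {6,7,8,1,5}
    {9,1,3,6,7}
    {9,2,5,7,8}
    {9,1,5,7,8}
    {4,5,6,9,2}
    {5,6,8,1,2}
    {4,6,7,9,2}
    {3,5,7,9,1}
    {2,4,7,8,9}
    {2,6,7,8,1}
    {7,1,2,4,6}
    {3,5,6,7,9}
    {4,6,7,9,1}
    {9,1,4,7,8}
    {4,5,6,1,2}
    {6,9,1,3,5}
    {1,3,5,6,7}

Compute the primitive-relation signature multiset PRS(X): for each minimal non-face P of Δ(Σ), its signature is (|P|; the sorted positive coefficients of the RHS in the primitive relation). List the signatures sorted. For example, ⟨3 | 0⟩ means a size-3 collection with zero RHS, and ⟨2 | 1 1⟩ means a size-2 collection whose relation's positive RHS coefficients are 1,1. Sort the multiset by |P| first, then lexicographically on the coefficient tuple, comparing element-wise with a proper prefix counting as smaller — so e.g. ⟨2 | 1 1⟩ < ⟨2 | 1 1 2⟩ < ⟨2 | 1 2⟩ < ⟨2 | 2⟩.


The 9 primitive collections of Σ (r=9, n=5):

  P={2,3}:  v_{2} + v_{3} = v_{6} + v_{9} — sig = ⟨2 | 1 1⟩
  P={3,8}:  v_{3} + v_{8} = v_{1} + v_{5} + v_{7} — sig = ⟨2 | 1 1 1⟩
  P={3,4}:  v_{3} + v_{4} = v_{1} + v_{6} + 2·v_{9} — sig = ⟨2 | 1 1 2⟩
  P={6,8,9}:  v_{6} + v_{8} + v_{9} = 0 — sig = ⟨3 | 0⟩
  P={1,2,9}:  v_{1} + v_{2} + v_{9} = v_{4} — sig = ⟨3 | 1⟩
  P={4,5,7}:  v_{4} + v_{5} + v_{7} = v_{9} — sig = ⟨3 | 1⟩
  P={4,6,8}:  v_{4} + v_{6} + v_{8} = v_{1} + v_{2} — sig = ⟨3 | 1 1⟩
  P={1,2,5,7}:  v_{1} + v_{2} + v_{5} + v_{7} = 0 — sig = ⟨4 | 0⟩
  P={1,5,6,7,9}:  v_{1} + v_{5} + v_{6} + v_{7} + v_{9} = v_{3} — sig = ⟨5 | 1⟩

Signatures (|P|; sorted positive RHS coefficients), sorted:
    ⟨2 | 1 1⟩
    ⟨2 | 1 1 1⟩
    ⟨2 | 1 1 2⟩
    ⟨3 | 0⟩
    ⟨3 | 1⟩
    ⟨3 | 1⟩
    ⟨3 | 1 1⟩
    ⟨4 | 0⟩
    ⟨5 | 1⟩


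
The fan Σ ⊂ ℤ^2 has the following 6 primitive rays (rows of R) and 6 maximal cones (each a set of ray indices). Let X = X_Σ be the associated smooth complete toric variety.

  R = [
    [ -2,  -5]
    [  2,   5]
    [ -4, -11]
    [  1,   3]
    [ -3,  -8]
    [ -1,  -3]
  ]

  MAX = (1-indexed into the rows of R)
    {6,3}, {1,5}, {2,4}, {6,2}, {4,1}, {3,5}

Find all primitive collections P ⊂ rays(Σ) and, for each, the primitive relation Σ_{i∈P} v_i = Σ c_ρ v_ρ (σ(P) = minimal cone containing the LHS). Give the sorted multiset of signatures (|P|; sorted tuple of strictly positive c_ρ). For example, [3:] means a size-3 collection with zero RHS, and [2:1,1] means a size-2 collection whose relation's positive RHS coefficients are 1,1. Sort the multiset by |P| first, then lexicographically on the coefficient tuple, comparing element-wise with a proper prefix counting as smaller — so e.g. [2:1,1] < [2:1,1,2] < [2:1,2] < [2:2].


Σ has 9 primitive collections:

  P = {1,2}:  v_{1} + v_{2} = 0 — sig = [2:]
  P = {4,6}:  v_{4} + v_{6} = 0 — sig = [2:]
  P = {1,6}:  v_{1} + v_{6} = v_{5} — sig = [2:1]
  P = {2,5}:  v_{2} + v_{5} = v_{6} — sig = [2:1]
  P = {3,4}:  v_{3} + v_{4} = v_{5} — sig = [2:1]
  P = {4,5}:  v_{4} + v_{5} = v_{1} — sig = [2:1]
  P = {5,6}:  v_{5} + v_{6} = v_{3} — sig = [2:1]
  P = {1,3}:  v_{1} + v_{3} = 2·v_{5} — sig = [2:2]
  P = {2,3}:  v_{2} + v_{3} = 2·v_{6} — sig = [2:2]

Sorted signature multiset PRS(X):
{ [2:] ×2,  [2:1] ×5,  [2:2] ×2 }


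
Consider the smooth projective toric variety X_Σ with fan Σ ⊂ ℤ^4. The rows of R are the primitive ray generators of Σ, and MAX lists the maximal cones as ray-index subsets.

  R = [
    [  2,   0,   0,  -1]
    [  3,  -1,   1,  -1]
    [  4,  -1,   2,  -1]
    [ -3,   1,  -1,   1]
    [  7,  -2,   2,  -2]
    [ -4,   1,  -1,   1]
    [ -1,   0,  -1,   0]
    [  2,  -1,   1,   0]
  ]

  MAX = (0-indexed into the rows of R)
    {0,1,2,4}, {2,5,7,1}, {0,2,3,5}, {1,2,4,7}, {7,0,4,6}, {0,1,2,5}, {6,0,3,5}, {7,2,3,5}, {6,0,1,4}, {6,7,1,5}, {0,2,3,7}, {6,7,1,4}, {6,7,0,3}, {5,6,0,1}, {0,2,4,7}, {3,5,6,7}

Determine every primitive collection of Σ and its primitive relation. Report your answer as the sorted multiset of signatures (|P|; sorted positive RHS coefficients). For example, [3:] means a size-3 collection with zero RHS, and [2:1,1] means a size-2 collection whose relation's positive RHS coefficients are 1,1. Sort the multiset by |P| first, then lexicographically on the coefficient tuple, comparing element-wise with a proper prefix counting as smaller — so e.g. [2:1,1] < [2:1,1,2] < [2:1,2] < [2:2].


Σ has 6 primitive collections:

  P = {1,3}:  v_{1} + v_{3} = 0 — sig = [2:]
  P = {2,6}:  v_{2} + v_{6} = v_{1} — sig = [2:1]
  P = {4,5}:  v_{4} + v_{5} = v_{1} — sig = [2:1]
  P = {3,4}:  v_{3} + v_{4} = v_{0} + v_{7} — sig = [2:1,1]
  P = {0,5,7}:  v_{0} + v_{5} + v_{7} = 0 — sig = [3:]
  P = {0,1,7}:  v_{0} + v_{1} + v_{7} = v_{4} — sig = [3:1]

Sorted signature multiset PRS(X):
[[2:], [2:1], [2:1], [2:1,1], [3:], [3:1]]


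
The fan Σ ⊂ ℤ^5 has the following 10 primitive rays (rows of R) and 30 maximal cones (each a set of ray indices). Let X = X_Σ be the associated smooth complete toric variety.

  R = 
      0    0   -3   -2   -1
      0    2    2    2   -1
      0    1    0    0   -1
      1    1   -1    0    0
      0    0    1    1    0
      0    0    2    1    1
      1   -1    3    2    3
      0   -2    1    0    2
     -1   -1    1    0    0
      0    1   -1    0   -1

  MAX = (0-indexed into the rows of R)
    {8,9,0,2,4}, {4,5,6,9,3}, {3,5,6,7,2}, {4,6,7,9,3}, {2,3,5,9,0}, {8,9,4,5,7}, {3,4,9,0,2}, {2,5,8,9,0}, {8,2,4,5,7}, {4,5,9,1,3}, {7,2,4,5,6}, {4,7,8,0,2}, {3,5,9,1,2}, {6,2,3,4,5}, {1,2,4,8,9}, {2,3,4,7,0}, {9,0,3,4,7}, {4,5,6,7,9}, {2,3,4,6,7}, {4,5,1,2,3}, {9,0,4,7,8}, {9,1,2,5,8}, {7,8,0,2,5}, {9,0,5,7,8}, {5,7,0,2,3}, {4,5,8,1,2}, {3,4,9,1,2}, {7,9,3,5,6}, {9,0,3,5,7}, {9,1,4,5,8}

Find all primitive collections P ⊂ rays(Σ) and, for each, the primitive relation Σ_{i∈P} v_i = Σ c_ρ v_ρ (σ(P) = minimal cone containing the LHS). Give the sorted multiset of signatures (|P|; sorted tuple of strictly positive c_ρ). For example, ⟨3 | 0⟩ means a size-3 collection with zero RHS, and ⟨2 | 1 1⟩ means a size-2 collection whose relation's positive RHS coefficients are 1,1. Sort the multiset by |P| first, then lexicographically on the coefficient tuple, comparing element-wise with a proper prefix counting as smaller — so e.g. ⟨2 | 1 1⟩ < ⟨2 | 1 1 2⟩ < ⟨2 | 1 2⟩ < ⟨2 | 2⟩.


11 collections generate NE(X_Σ); each relation:

  • {3,8}:  v_{3} + v_{8} = 0  ⟹  sig = ⟨2 | 0⟩
  • {0,1}:  v_{0} + v_{1} = v_{2} + v_{9}  ⟹  sig = ⟨2 | 1 1⟩
  • {0,6}:  v_{0} + v_{6} = v_{3} + v_{7}  ⟹  sig = ⟨2 | 1 1⟩
  • {1,7}:  v_{1} + v_{7} = v_{4} + v_{5}  ⟹  sig = ⟨2 | 1 1⟩
  • {6,8}:  v_{6} + v_{8} = v_{4} + v_{5} + v_{7}  ⟹  sig = ⟨2 | 1 1 1⟩
  • {1,6}:  v_{1} + v_{6} = v_{3} + 2·v_{4} + 2·v_{5}  ⟹  sig = ⟨2 | 1 2 2⟩
  • {0,4,5}:  v_{0} + v_{4} + v_{5} = 0  ⟹  sig = ⟨3 | 0⟩
  • {2,7,9}:  v_{2} + v_{7} + v_{9} = 0  ⟹  sig = ⟨3 | 0⟩
  • {2,6,9}:  v_{2} + v_{6} + v_{9} = v_{3} + v_{4} + v_{5}  ⟹  sig = ⟨3 | 1 1 1⟩
  • {2,4,5,9}:  v_{2} + v_{4} + v_{5} + v_{9} = v_{1}  ⟹  sig = ⟨4 | 1⟩
  • {3,4,5,7}:  v_{3} + v_{4} + v_{5} + v_{7} = v_{6}  ⟹  sig = ⟨4 | 1⟩

Signatures (|P|; sorted positive RHS coefficients), sorted:
{ ⟨2 | 0⟩,  ⟨2 | 1 1⟩ ×3,  ⟨2 | 1 1 1⟩,  ⟨2 | 1 2 2⟩,  ⟨3 | 0⟩ ×2,  ⟨3 | 1 1 1⟩,  ⟨4 | 1⟩ ×2 }


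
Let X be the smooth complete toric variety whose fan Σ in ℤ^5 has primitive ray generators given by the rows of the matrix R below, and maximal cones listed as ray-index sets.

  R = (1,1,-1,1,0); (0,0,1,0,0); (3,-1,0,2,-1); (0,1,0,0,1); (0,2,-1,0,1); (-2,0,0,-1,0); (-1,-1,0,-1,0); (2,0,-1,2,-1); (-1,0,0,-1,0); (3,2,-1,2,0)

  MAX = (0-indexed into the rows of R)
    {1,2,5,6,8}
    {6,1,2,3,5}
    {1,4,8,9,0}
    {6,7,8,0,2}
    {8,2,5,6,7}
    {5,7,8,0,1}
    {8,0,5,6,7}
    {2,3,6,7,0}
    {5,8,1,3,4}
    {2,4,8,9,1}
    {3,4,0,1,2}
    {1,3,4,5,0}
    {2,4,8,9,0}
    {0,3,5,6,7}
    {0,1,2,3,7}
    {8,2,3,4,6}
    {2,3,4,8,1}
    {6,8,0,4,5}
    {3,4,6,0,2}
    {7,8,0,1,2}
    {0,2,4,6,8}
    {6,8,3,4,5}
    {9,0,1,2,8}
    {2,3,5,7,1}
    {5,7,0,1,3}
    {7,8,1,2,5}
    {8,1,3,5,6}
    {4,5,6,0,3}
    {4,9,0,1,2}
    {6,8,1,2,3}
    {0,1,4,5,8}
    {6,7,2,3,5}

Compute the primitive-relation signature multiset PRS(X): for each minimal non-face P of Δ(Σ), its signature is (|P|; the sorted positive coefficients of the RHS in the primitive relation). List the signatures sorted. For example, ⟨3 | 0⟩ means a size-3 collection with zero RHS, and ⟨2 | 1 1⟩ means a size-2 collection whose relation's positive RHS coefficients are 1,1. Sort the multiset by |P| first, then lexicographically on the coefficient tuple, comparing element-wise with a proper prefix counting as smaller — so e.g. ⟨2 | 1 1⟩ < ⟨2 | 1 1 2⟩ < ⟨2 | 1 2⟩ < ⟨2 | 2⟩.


14 collections generate NE(X_Σ); each relation:

  {6,9}:  v_{6} + v_{9} = v_{2} + v_{4} + v_{8} ; sig = ⟨2 | 1 1 1⟩
  {7,9}:  v_{7} + v_{9} = 3·v_{0} + v_{1} + v_{2} + v_{8} ; sig = ⟨2 | 1 1 1 3⟩
  {3,9}:  v_{3} + v_{9} = v_{1} + v_{2} + 2·v_{4} ; sig = ⟨2 | 1 1 2⟩
  {5,9}:  v_{5} + v_{9} = 2·v_{0} + v_{1} + v_{8} ; sig = ⟨2 | 1 1 2⟩
  {4,7}:  v_{4} + v_{7} = 2·v_{0} ; sig = ⟨2 | 2⟩
  {0,1,6}:  v_{0} + v_{1} + v_{6} = 0 ; sig = ⟨3 | 0⟩
  {0,2,5}:  v_{0} + v_{2} + v_{5} = v_{7} ; sig = ⟨3 | 1⟩
  {0,3,8}:  v_{0} + v_{3} + v_{8} = v_{4} ; sig = ⟨3 | 1⟩
  {2,4,5}:  v_{2} + v_{4} + v_{5} = v_{0} ; sig = ⟨3 | 1⟩
  {3,7,8}:  v_{3} + v_{7} + v_{8} = v_{0} ; sig = ⟨3 | 1⟩
  {1,4,6}:  v_{1} + v_{4} + v_{6} = v_{3} + v_{8} ; sig = ⟨3 | 1 1⟩
  {1,6,7}:  v_{1} + v_{6} + v_{7} = v_{2} + v_{5} ; sig = ⟨3 | 1 1⟩
  {2,3,5,8}:  v_{2} + v_{3} + v_{5} + v_{8} = 0 ; sig = ⟨4 | 0⟩
  {0,1,2,4,8}:  v_{0} + v_{1} + v_{2} + v_{4} + v_{8} = v_{9} ; sig = ⟨5 | 1⟩

Signatures (|P|; sorted positive RHS coefficients), sorted:
    |P|=2: 5 collections, coeffs (1,1,1), (1,1,1,3), (1,1,2), (1,1,2), (2)
    |P|=3: 7 collections, coeffs (), (1), (1), (1), (1), (1,1), (1,1)
    |P|=4: 1 collection, coeffs ()
    |P|=5: 1 collection, coeffs (1)


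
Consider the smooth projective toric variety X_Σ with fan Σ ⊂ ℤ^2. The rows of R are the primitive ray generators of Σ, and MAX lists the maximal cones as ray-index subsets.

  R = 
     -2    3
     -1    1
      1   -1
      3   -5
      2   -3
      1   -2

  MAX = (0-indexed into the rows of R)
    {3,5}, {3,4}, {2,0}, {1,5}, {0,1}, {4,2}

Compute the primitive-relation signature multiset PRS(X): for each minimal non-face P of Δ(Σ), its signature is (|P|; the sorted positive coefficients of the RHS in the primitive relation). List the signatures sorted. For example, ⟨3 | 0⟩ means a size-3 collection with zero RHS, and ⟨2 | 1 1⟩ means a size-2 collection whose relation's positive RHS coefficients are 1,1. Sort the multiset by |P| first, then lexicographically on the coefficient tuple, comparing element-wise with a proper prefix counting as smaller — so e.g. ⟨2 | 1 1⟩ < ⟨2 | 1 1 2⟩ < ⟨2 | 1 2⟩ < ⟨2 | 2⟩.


Minimal non-faces — 9 found among 6 rays, 6 max cones:

  {0,4}:  v_{0} + v_{4} = 0  ⇒ sig = ⟨2 | 0⟩
  {1,2}:  v_{1} + v_{2} = 0  ⇒ sig = ⟨2 | 0⟩
  {0,3}:  v_{0} + v_{3} = v_{5}  ⇒ sig = ⟨2 | 1⟩
  {0,5}:  v_{0} + v_{5} = v_{1}  ⇒ sig = ⟨2 | 1⟩
  {1,4}:  v_{1} + v_{4} = v_{5}  ⇒ sig = ⟨2 | 1⟩
  {2,5}:  v_{2} + v_{5} = v_{4}  ⇒ sig = ⟨2 | 1⟩
  {4,5}:  v_{4} + v_{5} = v_{3}  ⇒ sig = ⟨2 | 1⟩
  {1,3}:  v_{1} + v_{3} = 2·v_{5}  ⇒ sig = ⟨2 | 2⟩
  {2,3}:  v_{2} + v_{3} = 2·v_{4}  ⇒ sig = ⟨2 | 2⟩

Sorted signature multiset PRS(X):
[⟨2 | 0⟩, ⟨2 | 0⟩, ⟨2 | 1⟩, ⟨2 | 1⟩, ⟨2 | 1⟩, ⟨2 | 1⟩, ⟨2 | 1⟩, ⟨2 | 2⟩, ⟨2 | 2⟩]


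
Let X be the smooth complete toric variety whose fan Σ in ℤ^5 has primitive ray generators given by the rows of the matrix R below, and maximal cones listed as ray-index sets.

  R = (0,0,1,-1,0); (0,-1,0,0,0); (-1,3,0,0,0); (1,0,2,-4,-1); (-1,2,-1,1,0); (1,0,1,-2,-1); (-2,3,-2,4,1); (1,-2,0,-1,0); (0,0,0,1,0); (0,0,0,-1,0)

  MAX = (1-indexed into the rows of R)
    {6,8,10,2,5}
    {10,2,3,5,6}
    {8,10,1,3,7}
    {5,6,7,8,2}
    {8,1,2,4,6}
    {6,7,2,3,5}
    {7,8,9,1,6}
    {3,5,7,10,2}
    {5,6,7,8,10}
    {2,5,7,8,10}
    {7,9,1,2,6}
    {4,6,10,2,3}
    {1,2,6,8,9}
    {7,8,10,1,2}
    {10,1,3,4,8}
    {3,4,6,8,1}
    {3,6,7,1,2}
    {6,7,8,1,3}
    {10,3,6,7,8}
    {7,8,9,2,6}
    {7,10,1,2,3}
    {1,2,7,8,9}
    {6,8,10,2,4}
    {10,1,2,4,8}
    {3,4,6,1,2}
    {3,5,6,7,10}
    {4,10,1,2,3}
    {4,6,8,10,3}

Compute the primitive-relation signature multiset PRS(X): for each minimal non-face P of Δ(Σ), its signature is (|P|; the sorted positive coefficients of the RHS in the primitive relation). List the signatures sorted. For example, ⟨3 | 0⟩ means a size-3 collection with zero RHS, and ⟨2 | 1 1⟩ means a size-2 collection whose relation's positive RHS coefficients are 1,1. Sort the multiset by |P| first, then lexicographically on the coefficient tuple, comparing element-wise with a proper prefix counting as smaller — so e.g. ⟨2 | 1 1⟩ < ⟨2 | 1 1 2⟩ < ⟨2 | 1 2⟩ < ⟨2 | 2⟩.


Δ(Σ) — 10 vertices, 12 min non-faces:

  P = {9,10}:  v_{9} + v_{10} = 0  →  sig = ⟨2 | 0⟩
  P = {4,7}:  v_{4} + v_{7} = v_{3}  →  sig = ⟨2 | 1⟩
  P = {1,5}:  v_{1} + v_{5} = v_{2} + v_{3}  →  sig = ⟨2 | 1 1⟩
  P = {4,9}:  v_{4} + v_{9} = v_{1} + v_{6}  →  sig = ⟨2 | 1 1⟩
  P = {3,9}:  v_{3} + v_{9} = v_{1} + v_{6} + v_{7}  →  sig = ⟨2 | 1 1 1⟩
  P = {5,9}:  v_{5} + v_{9} = v_{2} + v_{6} + v_{7}  →  sig = ⟨2 | 1 1 1⟩
  P = {4,5}:  v_{4} + v_{5} = v_{2} + v_{3} + v_{6} + v_{10}  →  sig = ⟨2 | 1 1 1 1⟩
  P = {1,6,10}:  v_{1} + v_{6} + v_{10} = v_{4}  →  sig = ⟨3 | 1⟩
  P = {2,3,8}:  v_{2} + v_{3} + v_{8} = v_{10}  →  sig = ⟨3 | 1⟩
  P = {3,5,8}:  v_{3} + v_{5} + v_{8} = v_{6} + v_{7} + 2·v_{10}  →  sig = ⟨3 | 1 1 2⟩
  P = {2,6,7,10}:  v_{2} + v_{6} + v_{7} + v_{10} = v_{5}  →  sig = ⟨4 | 1⟩
  P = {1,2,6,7,8}:  v_{1} + v_{2} + v_{6} + v_{7} + v_{8} = 0  →  sig = ⟨5 | 0⟩

so the primitive-relation signature multiset is
[⟨2 | 0⟩, ⟨2 | 1⟩, ⟨2 | 1 1⟩, ⟨2 | 1 1⟩, ⟨2 | 1 1 1⟩, ⟨2 | 1 1 1⟩, ⟨2 | 1 1 1 1⟩, ⟨3 | 1⟩, ⟨3 | 1⟩, ⟨3 | 1 1 2⟩, ⟨4 | 1⟩, ⟨5 | 0⟩]


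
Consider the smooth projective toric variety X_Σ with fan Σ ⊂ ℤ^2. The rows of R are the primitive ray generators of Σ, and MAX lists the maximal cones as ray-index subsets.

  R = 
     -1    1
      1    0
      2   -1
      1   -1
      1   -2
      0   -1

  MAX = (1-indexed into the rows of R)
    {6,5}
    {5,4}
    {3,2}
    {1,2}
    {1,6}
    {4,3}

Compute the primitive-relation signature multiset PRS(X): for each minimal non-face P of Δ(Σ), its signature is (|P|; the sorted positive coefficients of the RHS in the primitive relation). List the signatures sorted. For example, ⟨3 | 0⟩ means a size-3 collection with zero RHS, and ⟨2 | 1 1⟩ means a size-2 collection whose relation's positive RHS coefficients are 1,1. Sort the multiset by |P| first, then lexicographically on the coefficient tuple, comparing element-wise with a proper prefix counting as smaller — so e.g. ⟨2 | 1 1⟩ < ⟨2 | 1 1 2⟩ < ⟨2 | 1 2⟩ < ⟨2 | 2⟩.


|primitive collections| = 9. Relations:

  {1,4}:  v_{1} + v_{4} = 0  →  sig = ⟨2 | 0⟩
  {1,3}:  v_{1} + v_{3} = v_{2}  →  sig = ⟨2 | 1⟩
  {1,5}:  v_{1} + v_{5} = v_{6}  →  sig = ⟨2 | 1⟩
  {2,4}:  v_{2} + v_{4} = v_{3}  →  sig = ⟨2 | 1⟩
  {2,6}:  v_{2} + v_{6} = v_{4}  →  sig = ⟨2 | 1⟩
  {4,6}:  v_{4} + v_{6} = v_{5}  →  sig = ⟨2 | 1⟩
  {2,5}:  v_{2} + v_{5} = 2·v_{4}  →  sig = ⟨2 | 2⟩
  {3,6}:  v_{3} + v_{6} = 2·v_{4}  →  sig = ⟨2 | 2⟩
  {3,5}:  v_{3} + v_{5} = 3·v_{4}  →  sig = ⟨2 | 3⟩

Signatures (|P|; sorted positive RHS coefficients), sorted:
{ ⟨2 | 0⟩,  ⟨2 | 1⟩ ×5,  ⟨2 | 2⟩ ×2,  ⟨2 | 3⟩ }


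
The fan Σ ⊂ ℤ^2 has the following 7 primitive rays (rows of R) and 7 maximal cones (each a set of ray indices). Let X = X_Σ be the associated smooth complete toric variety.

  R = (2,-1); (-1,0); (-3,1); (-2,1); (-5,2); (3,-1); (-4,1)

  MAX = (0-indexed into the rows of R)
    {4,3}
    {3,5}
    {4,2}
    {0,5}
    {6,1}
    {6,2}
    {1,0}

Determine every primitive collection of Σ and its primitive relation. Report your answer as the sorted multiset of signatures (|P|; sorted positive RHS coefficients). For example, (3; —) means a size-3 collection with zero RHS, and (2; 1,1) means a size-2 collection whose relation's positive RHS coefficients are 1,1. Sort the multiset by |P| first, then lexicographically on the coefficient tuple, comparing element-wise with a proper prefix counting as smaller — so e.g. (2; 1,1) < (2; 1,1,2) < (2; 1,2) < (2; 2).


Primitive collections (14):

  P={0,3}:  v_{0} + v_{3} = 0  →  sig = (2; —)
  P={2,5}:  v_{2} + v_{5} = 0  →  sig = (2; —)
  P={0,2}:  v_{0} + v_{2} = v_{1}  →  sig = (2; 1)
  P={0,4}:  v_{0} + v_{4} = v_{2}  →  sig = (2; 1)
  P={1,2}:  v_{1} + v_{2} = v_{6}  →  sig = (2; 1)
  P={1,3}:  v_{1} + v_{3} = v_{2}  →  sig = (2; 1)
  P={1,5}:  v_{1} + v_{5} = v_{0}  →  sig = (2; 1)
  P={2,3}:  v_{2} + v_{3} = v_{4}  →  sig = (2; 1)
  P={4,5}:  v_{4} + v_{5} = v_{3}  →  sig = (2; 1)
  P={5,6}:  v_{5} + v_{6} = v_{1}  →  sig = (2; 1)
  P={0,6}:  v_{0} + v_{6} = 2·v_{1}  →  sig = (2; 2)
  P={1,4}:  v_{1} + v_{4} = 2·v_{2}  →  sig = (2; 2)
  P={3,6}:  v_{3} + v_{6} = 2·v_{2}  →  sig = (2; 2)
  P={4,6}:  v_{4} + v_{6} = 3·v_{2}  →  sig = (2; 3)

Hence PRS(X_Σ) =
[(2; —), (2; —), (2; 1), (2; 1), (2; 1), (2; 1), (2; 1), (2; 1), (2; 1), (2; 1), (2; 2), (2; 2), (2; 2), (2; 3)]


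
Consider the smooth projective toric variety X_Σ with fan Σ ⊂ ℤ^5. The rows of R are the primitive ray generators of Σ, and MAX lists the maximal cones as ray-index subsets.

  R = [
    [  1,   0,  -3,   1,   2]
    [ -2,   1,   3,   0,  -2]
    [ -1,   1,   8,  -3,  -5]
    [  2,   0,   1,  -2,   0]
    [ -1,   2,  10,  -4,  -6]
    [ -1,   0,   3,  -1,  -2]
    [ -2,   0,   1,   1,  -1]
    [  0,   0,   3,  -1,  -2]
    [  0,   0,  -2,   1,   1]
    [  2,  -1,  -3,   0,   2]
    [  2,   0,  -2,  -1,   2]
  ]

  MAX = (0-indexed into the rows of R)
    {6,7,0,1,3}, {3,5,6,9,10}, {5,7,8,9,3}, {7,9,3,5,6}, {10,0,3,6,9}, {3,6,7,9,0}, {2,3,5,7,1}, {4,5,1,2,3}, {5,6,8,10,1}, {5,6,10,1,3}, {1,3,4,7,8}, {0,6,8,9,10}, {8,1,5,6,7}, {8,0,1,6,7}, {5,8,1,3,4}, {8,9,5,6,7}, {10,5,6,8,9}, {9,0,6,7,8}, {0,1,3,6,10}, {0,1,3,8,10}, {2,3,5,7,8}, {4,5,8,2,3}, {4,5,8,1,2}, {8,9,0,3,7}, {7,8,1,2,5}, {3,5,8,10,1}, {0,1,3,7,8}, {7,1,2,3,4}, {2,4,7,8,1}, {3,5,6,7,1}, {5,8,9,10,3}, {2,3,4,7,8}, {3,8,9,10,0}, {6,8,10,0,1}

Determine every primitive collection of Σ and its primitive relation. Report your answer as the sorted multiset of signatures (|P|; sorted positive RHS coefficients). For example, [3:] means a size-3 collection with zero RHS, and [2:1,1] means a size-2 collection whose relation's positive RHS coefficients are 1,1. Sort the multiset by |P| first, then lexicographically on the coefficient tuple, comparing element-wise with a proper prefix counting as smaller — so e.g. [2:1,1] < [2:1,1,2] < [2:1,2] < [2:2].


15 minimal non-faces of Δ(Σ) (on 11 rays):

  {0,5}:  v_{0} + v_{5} = 0  →  sig = [2:]
  {1,9}:  v_{1} + v_{9} = 0  →  sig = [2:]
  {7,10}:  v_{7} + v_{10} = v_{3}  →  sig = [2:1]
  {4,6}:  v_{4} + v_{6} = v_{1} + v_{2}  →  sig = [2:1,1]
  {2,6}:  v_{2} + v_{6} = v_{1} + v_{5} + v_{7}  →  sig = [2:1,1,1]
  {4,9}:  v_{4} + v_{9} = v_{2} + v_{3} + v_{8}  →  sig = [2:1,1,1]
  {0,2}:  v_{0} + v_{2} = v_{1} + v_{3} + v_{7} + v_{8}  →  sig = [2:1,1,1,1]
  {2,9}:  v_{2} + v_{9} = v_{3} + v_{5} + v_{7} + v_{8}  →  sig = [2:1,1,1,1]
  {2,10}:  v_{2} + v_{10} = v_{1} + 2·v_{3} + v_{5} + v_{8}  →  sig = [2:1,1,1,2]
  {0,4}:  v_{0} + v_{4} = 2·v_{1} + 2·v_{3} + v_{7} + 2·v_{8}  →  sig = [2:1,2,2,2]
  {4,10}:  v_{4} + v_{10} = 2·v_{1} + 3·v_{3} + v_{5} + 2·v_{8}  →  sig = [2:1,2,2,3]
  {3,6,8}:  v_{3} + v_{6} + v_{8} = 0  →  sig = [3:]
  {4,5,7}:  v_{4} + v_{5} + v_{7} = 2·v_{2}  →  sig = [3:2]
  {1,2,3,8}:  v_{1} + v_{2} + v_{3} + v_{8} = v_{4}  →  sig = [4:1]
  {1,3,5,7,8}:  v_{1} + v_{3} + v_{5} + v_{7} + v_{8} = v_{2}  →  sig = [5:1]

so the primitive-relation signature multiset is
    [2:]
    [2:]
    [2:1]
    [2:1,1]
    [2:1,1,1]
    [2:1,1,1]
    [2:1,1,1,1]
    [2:1,1,1,1]
    [2:1,1,1,2]
    [2:1,2,2,2]
    [2:1,2,2,3]
    [3:]
    [3:2]
    [4:1]
    [5:1]


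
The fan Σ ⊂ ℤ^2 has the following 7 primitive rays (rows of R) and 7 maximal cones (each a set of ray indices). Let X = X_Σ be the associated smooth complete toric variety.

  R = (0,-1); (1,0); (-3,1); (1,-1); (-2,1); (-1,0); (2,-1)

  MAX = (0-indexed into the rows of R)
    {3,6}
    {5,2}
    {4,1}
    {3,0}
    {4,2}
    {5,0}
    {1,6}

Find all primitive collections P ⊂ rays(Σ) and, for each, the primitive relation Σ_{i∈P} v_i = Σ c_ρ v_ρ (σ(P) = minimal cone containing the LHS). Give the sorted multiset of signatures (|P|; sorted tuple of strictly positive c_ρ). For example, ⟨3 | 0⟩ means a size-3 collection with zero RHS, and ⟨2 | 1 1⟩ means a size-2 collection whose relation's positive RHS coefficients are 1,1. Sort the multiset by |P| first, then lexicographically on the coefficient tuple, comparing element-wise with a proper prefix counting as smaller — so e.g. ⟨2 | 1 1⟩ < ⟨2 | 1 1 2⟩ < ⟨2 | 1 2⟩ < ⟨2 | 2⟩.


Minimal non-faces — 14 found among 7 rays, 7 max cones:

  P={1,5}:  v_{1} + v_{5} = 0 ; sig = ⟨2 | 0⟩
  P={4,6}:  v_{4} + v_{6} = 0 ; sig = ⟨2 | 0⟩
  P={0,1}:  v_{0} + v_{1} = v_{3} ; sig = ⟨2 | 1⟩
  P={1,2}:  v_{1} + v_{2} = v_{4} ; sig = ⟨2 | 1⟩
  P={1,3}:  v_{1} + v_{3} = v_{6} ; sig = ⟨2 | 1⟩
  P={2,6}:  v_{2} + v_{6} = v_{5} ; sig = ⟨2 | 1⟩
  P={3,4}:  v_{3} + v_{4} = v_{5} ; sig = ⟨2 | 1⟩
  P={3,5}:  v_{3} + v_{5} = v_{0} ; sig = ⟨2 | 1⟩
  P={4,5}:  v_{4} + v_{5} = v_{2} ; sig = ⟨2 | 1⟩
  P={5,6}:  v_{5} + v_{6} = v_{3} ; sig = ⟨2 | 1⟩
  P={0,4}:  v_{0} + v_{4} = 2·v_{5} ; sig = ⟨2 | 2⟩
  P={0,6}:  v_{0} + v_{6} = 2·v_{3} ; sig = ⟨2 | 2⟩
  P={2,3}:  v_{2} + v_{3} = 2·v_{5} ; sig = ⟨2 | 2⟩
  P={0,2}:  v_{0} + v_{2} = 3·v_{5} ; sig = ⟨2 | 3⟩

Sorted signature multiset PRS(X):
{ ⟨2 | 0⟩ ×2,  ⟨2 | 1⟩ ×8,  ⟨2 | 2⟩ ×3,  ⟨2 | 3⟩ }


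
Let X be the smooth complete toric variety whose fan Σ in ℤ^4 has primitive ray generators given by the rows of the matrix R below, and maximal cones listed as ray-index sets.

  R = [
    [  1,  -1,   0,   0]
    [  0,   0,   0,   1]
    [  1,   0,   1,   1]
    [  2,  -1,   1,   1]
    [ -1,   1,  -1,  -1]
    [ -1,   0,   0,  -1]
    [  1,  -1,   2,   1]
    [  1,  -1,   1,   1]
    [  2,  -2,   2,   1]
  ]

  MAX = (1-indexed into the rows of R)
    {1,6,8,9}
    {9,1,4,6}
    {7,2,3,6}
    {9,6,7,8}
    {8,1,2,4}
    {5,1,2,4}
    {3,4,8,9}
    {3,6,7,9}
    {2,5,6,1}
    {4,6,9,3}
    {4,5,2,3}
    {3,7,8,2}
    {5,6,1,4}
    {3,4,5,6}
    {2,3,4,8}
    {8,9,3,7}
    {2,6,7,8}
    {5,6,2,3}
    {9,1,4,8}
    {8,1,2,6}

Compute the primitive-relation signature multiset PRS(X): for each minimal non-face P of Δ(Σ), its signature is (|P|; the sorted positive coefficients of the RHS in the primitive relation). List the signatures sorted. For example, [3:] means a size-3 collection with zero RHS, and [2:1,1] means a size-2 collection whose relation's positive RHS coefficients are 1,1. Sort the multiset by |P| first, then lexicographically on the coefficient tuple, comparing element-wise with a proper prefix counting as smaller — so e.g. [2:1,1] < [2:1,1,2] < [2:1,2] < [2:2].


Δ(Σ) — 9 vertices, 10 min non-faces:

  P = {5,8}:  v_{5} + v_{8} = 0  ⇒ sig = [2:]
  P = {1,3}:  v_{1} + v_{3} = v_{4}  ⇒ sig = [2:1]
  P = {1,7}:  v_{1} + v_{7} = v_{9}  ⇒ sig = [2:1]
  P = {4,7}:  v_{4} + v_{7} = v_{3} + v_{9}  ⇒ sig = [2:1,1]
  P = {5,7}:  v_{5} + v_{7} = v_{3} + v_{6}  ⇒ sig = [2:1,1]
  P = {5,9}:  v_{5} + v_{9} = v_{4} + v_{6}  ⇒ sig = [2:1,1]
  P = {2,9}:  v_{2} + v_{9} = 2·v_{8}  ⇒ sig = [2:2]
  P = {2,4,6}:  v_{2} + v_{4} + v_{6} = v_{8}  ⇒ sig = [3:1]
  P = {3,6,8}:  v_{3} + v_{6} + v_{8} = v_{7}  ⇒ sig = [3:1]
  P = {4,6,8}:  v_{4} + v_{6} + v_{8} = v_{9}  ⇒ sig = [3:1]

Hence PRS(X_Σ) =
[[2:], [2:1], [2:1], [2:1,1], [2:1,1], [2:1,1], [2:2], [3:1], [3:1], [3:1]]


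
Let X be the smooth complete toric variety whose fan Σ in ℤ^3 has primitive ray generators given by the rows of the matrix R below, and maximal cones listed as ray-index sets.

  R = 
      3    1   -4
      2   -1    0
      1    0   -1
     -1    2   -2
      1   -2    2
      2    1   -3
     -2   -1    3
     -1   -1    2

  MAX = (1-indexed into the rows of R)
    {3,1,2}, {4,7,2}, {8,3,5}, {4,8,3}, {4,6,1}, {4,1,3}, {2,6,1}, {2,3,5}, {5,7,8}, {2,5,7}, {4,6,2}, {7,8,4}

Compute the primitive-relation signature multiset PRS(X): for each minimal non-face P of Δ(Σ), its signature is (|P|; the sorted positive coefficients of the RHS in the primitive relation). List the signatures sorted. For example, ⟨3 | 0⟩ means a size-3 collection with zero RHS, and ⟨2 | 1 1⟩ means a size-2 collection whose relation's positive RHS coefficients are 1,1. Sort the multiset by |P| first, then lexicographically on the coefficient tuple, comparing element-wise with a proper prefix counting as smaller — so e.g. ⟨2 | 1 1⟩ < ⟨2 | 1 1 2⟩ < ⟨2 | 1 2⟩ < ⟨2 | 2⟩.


Δ(Σ) — 8 vertices, 12 min non-faces:

  P={4,5}:  v_{4} + v_{5} = 0 ; sig = ⟨2 | 0⟩
  P={6,7}:  v_{6} + v_{7} = 0 ; sig = ⟨2 | 0⟩
  P={1,7}:  v_{1} + v_{7} = v_{3} ; sig = ⟨2 | 1⟩
  P={2,8}:  v_{2} + v_{8} = v_{5} ; sig = ⟨2 | 1⟩
  P={3,6}:  v_{3} + v_{6} = v_{1} ; sig = ⟨2 | 1⟩
  P={3,7}:  v_{3} + v_{7} = v_{8} ; sig = ⟨2 | 1⟩
  P={6,8}:  v_{6} + v_{8} = v_{3} ; sig = ⟨2 | 1⟩
  P={5,6}:  v_{5} + v_{6} = v_{2} + v_{3} ; sig = ⟨2 | 1 1⟩
  P={1,5}:  v_{1} + v_{5} = v_{2} + 2·v_{3} ; sig = ⟨2 | 1 2⟩
  P={1,8}:  v_{1} + v_{8} = 2·v_{3} ; sig = ⟨2 | 2⟩
  P={2,3,4}:  v_{2} + v_{3} + v_{4} = v_{6} ; sig = ⟨3 | 1⟩
  P={1,2,4}:  v_{1} + v_{2} + v_{4} = 2·v_{6} ; sig = ⟨3 | 2⟩

Signatures (|P|; sorted positive RHS coefficients), sorted:
{ ⟨2 | 0⟩ ×2,  ⟨2 | 1⟩ ×5,  ⟨2 | 1 1⟩,  ⟨2 | 1 2⟩,  ⟨2 | 2⟩,  ⟨3 | 1⟩,  ⟨3 | 2⟩ }


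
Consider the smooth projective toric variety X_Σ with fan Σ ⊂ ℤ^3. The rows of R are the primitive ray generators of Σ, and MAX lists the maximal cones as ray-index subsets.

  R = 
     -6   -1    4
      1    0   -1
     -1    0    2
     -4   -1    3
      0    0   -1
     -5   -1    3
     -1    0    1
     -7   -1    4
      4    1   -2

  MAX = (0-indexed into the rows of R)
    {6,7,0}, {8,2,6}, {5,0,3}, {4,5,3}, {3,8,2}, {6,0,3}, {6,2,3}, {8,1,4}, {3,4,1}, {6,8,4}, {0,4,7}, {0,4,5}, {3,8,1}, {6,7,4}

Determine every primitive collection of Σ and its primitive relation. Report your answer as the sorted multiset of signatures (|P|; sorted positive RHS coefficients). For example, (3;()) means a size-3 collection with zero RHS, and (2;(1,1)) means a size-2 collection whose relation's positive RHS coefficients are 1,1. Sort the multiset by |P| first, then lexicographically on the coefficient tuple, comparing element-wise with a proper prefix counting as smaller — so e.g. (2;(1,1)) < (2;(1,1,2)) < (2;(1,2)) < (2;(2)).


Primitive collections (20):

  {1,6}:  v_{1} + v_{6} = 0  ⇒ sig = (2;())
  {0,1}:  v_{0} + v_{1} = v_{5}  ⇒ sig = (2;(1))
  {2,4}:  v_{2} + v_{4} = v_{6}  ⇒ sig = (2;(1))
  {5,6}:  v_{5} + v_{6} = v_{0}  ⇒ sig = (2;(1))
  {5,8}:  v_{5} + v_{8} = v_{6}  ⇒ sig = (2;(1))
  {1,2}:  v_{1} + v_{2} = v_{3} + v_{8}  ⇒ sig = (2;(1,1))
  {1,5}:  v_{1} + v_{5} = v_{3} + v_{4}  ⇒ sig = (2;(1,1))
  {1,7}:  v_{1} + v_{7} = v_{0} + v_{4}  ⇒ sig = (2;(1,1))
  {3,7}:  v_{3} + v_{7} = v_{0} + v_{5}  ⇒ sig = (2;(1,1))
  {2,5}:  v_{2} + v_{5} = v_{3} + 2·v_{6}  ⇒ sig = (2;(1,2))
  {2,7}:  v_{2} + v_{7} = v_{0} + 2·v_{6}  ⇒ sig = (2;(1,2))
  {5,7}:  v_{5} + v_{7} = 2·v_{0} + v_{4}  ⇒ sig = (2;(1,2))
  {0,2}:  v_{0} + v_{2} = v_{3} + 3·v_{6}  ⇒ sig = (2;(1,3))
  {7,8}:  v_{7} + v_{8} = v_{4} + 3·v_{6}  ⇒ sig = (2;(1,3))
  {0,8}:  v_{0} + v_{8} = 2·v_{6}  ⇒ sig = (2;(2))
  {3,4,8}:  v_{3} + v_{4} + v_{8} = 0  ⇒ sig = (3;())
  {0,4,6}:  v_{0} + v_{4} + v_{6} = v_{7}  ⇒ sig = (3;(1))
  {3,4,6}:  v_{3} + v_{4} + v_{6} = v_{5}  ⇒ sig = (3;(1))
  {3,6,8}:  v_{3} + v_{6} + v_{8} = v_{2}  ⇒ sig = (3;(1))
  {0,3,4}:  v_{0} + v_{3} + v_{4} = 2·v_{5}  ⇒ sig = (3;(2))

so the primitive-relation signature multiset is
    |P|=2: 15 collections, coeffs (), (1), (1), (1), (1), (1,1), (1,1), (1,1), (1,1), (1,2), (1,2), (1,2), (1,3), (1,3), (2)
    |P|=3: 5 collections, coeffs (), (1), (1), (1), (2)


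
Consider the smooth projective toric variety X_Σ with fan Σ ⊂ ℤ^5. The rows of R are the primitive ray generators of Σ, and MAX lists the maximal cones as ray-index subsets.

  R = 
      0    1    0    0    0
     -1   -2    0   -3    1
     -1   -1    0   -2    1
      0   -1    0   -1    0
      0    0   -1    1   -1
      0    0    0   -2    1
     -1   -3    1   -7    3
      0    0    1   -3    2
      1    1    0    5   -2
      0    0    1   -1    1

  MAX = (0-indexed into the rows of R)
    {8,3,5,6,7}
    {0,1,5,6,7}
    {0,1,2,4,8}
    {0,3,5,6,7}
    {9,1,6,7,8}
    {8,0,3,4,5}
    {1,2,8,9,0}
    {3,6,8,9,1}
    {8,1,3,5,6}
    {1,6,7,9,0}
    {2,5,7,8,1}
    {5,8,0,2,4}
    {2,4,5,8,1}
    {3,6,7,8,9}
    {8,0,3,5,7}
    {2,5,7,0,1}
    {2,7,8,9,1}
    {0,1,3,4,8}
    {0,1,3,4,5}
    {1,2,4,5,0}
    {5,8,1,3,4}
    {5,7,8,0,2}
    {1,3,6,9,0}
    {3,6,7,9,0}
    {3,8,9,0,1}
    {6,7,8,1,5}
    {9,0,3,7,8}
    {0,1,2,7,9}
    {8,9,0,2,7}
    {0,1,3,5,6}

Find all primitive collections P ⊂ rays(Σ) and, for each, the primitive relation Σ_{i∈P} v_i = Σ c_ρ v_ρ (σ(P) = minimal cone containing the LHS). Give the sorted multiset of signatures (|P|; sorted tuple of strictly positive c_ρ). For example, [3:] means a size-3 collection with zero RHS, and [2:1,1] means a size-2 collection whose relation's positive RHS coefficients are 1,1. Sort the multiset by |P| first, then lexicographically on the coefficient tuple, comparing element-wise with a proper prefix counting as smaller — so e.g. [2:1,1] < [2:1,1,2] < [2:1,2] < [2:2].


10 collections generate NE(X_Σ); each relation:

  P = {4,9}:  v_{4} + v_{9} = 0  →  sig = [2:]
  P = {2,3}:  v_{2} + v_{3} = v_{1}  →  sig = [2:1]
  P = {4,7}:  v_{4} + v_{7} = v_{5}  →  sig = [2:1]
  P = {5,9}:  v_{5} + v_{9} = v_{7}  →  sig = [2:1]
  P = {4,6}:  v_{4} + v_{6} = v_{1} + v_{3} + v_{5}  →  sig = [2:1,1,1]
  P = {2,6}:  v_{2} + v_{6} = 2·v_{1} + v_{7}  →  sig = [2:1,2]
  P = {1,3,7}:  v_{1} + v_{3} + v_{7} = v_{6}  →  sig = [3:1]
  P = {0,6,8}:  v_{0} + v_{6} + v_{8} = v_{3} + v_{9}  →  sig = [3:1,1]
  P = {0,1,5,8}:  v_{0} + v_{1} + v_{5} + v_{8} = 0  →  sig = [4:]
  P = {0,1,7,8}:  v_{0} + v_{1} + v_{7} + v_{8} = v_{9}  →  sig = [4:1]

Sorted signature multiset PRS(X):
    [2:]
    [2:1]
    [2:1]
    [2:1]
    [2:1,1,1]
    [2:1,2]
    [3:1]
    [3:1,1]
    [4:]
    [4:1]


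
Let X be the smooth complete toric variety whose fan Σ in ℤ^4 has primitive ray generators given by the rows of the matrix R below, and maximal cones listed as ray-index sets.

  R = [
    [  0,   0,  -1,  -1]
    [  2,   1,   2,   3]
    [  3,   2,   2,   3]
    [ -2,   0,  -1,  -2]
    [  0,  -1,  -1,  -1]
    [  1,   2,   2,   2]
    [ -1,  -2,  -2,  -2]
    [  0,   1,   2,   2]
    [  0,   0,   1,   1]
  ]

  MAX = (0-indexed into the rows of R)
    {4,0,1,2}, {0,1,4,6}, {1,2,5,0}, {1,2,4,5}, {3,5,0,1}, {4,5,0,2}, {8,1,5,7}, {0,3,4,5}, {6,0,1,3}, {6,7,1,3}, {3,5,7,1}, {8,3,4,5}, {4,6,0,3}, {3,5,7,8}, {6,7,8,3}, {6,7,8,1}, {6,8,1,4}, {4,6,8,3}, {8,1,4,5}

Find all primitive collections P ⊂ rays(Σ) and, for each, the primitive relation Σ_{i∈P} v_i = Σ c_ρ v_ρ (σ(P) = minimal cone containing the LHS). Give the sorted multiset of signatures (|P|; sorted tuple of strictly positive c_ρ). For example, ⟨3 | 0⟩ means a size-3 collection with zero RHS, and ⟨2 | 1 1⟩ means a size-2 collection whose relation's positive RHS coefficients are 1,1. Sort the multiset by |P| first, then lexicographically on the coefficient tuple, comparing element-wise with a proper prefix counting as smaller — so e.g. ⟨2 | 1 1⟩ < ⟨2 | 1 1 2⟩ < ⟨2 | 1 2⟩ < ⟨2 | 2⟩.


Minimal non-faces — 11 found among 9 rays, 19 max cones:

  • {0,8}:  v_{0} + v_{8} = 0  ⟹  sig = ⟨2 | 0⟩
  • {5,6}:  v_{5} + v_{6} = 0  ⟹  sig = ⟨2 | 0⟩
  • {4,7}:  v_{4} + v_{7} = v_{8}  ⟹  sig = ⟨2 | 1⟩
  • {0,7}:  v_{0} + v_{7} = v_{1} + v_{3}  ⟹  sig = ⟨2 | 1 1⟩
  • {2,3}:  v_{2} + v_{3} = v_{0} + v_{5}  ⟹  sig = ⟨2 | 1 1⟩
  • {2,7}:  v_{2} + v_{7} = v_{1} + v_{5}  ⟹  sig = ⟨2 | 1 1⟩
  • {2,6}:  v_{2} + v_{6} = v_{0} + v_{1} + v_{4}  ⟹  sig = ⟨2 | 1 1 1⟩
  • {2,8}:  v_{2} + v_{8} = v_{1} + v_{4} + v_{5}  ⟹  sig = ⟨2 | 1 1 1⟩
  • {1,3,4}:  v_{1} + v_{3} + v_{4} = 0  ⟹  sig = ⟨3 | 0⟩
  • {1,3,8}:  v_{1} + v_{3} + v_{8} = v_{7}  ⟹  sig = ⟨3 | 1⟩
  • {0,1,4,5}:  v_{0} + v_{1} + v_{4} + v_{5} = v_{2}  ⟹  sig = ⟨4 | 1⟩

Signatures (|P|; sorted positive RHS coefficients), sorted:
[⟨2 | 0⟩, ⟨2 | 0⟩, ⟨2 | 1⟩, ⟨2 | 1 1⟩, ⟨2 | 1 1⟩, ⟨2 | 1 1⟩, ⟨2 | 1 1 1⟩, ⟨2 | 1 1 1⟩, ⟨3 | 0⟩, ⟨3 | 1⟩, ⟨4 | 1⟩]
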